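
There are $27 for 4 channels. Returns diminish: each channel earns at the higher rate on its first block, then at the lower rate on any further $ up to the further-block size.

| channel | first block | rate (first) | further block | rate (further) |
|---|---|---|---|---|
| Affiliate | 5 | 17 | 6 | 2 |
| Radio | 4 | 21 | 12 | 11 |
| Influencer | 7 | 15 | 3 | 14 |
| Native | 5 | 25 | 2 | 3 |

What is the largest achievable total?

Rank every tier by rate: Native/T1 25 > Radio/T1 21 > Affiliate/T1 17 > Influencer/T1 15 > Influencer/T2 14 > Radio/T2 11 > Native/T2 3 > Affiliate/T2 2.
Native T1 at 25: fill all 5 → 22 left.
Fill Radio T1 block (4 at 21) → 18 left.
Affiliate/T1 (17): +5 → 13 left.
Influencer/T1 (15): +7 → 6 left.
Influencer T2 at 14: fill all 3 → 3 left.
Radio T2 at 11: only 3 left, fill 3.
Total = 25×5 + 21×4 + 17×5 + 15×7 + 14×3 + 11×3 = 474.

474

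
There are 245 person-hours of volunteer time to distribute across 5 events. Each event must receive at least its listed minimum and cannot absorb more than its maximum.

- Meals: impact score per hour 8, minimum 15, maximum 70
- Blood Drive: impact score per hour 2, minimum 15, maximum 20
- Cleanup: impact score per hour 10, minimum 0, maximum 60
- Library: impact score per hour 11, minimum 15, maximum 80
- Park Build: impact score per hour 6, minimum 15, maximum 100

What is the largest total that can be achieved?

Meeting every minimum uses 15+15+0+15+15 = 60 person-hours, leaving 185.
Rank by impact score per hour: Library 11 > Cleanup 10 > Meals 8 > Park Build 6 > Blood Drive 2.
Give Library 65 more to hit its cap of 80 — 120 left.
Cleanup: +60 to 60 (cap) — 60 left.
Give Meals 55 more to hit its cap of 70 — 5 left.
Only 5 left; Park Build takes them to reach 20.
Total = 8×70 + 2×15 + 10×60 + 11×80 + 6×20 = 2190.

2190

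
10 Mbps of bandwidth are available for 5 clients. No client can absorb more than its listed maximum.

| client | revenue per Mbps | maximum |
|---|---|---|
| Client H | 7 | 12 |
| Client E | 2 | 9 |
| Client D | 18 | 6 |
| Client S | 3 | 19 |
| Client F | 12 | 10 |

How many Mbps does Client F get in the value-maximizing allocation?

4

Highest revenue per Mbps first: Client D 18 > Client F 12 > Client H 7 > Client S 3 > Client E 2.
Give Client D 6 to hit its cap of 6 — 4 left.
Client F has room for 10 but only 4 remain, so it gets 4.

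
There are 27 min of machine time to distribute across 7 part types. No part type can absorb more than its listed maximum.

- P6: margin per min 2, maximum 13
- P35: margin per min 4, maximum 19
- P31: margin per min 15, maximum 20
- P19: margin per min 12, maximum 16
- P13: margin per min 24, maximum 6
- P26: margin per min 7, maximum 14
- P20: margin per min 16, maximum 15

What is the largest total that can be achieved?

Rank by margin per min: P13 24 > P20 16 > P31 15 > P19 12 > P26 7 > P35 4 > P6 2.
P13 takes 6 to reach its cap of 6 — 21 left.
P20: +15 to 15 (cap) — 6 left.
P31: +6 (room for 20) → 6. Pool exhausted.
Total = 15×6 + 24×6 + 16×15 = 474.

474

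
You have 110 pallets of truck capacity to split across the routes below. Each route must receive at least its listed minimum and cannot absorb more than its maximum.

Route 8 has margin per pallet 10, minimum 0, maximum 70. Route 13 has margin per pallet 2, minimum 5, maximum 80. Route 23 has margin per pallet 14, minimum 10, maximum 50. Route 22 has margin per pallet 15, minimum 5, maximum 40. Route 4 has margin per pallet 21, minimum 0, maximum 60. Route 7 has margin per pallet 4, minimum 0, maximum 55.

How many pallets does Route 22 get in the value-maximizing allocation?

Meeting every minimum uses 0+5+10+5+0+0 = 20 pallets, leaving 90.
Highest margin per pallet first: Route 4 21 > Route 22 15 > Route 23 14 > Route 8 10 > Route 7 4 > Route 13 2.
Route 4: +60 to 60 (cap) ; 30 left.
Only 30 left; Route 22 takes them to reach 35.

35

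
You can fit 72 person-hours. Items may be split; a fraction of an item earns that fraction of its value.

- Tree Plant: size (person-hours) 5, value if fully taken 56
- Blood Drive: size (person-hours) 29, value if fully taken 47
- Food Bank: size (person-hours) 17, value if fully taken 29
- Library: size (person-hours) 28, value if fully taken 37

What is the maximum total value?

Best value per unit of size first: Tree Plant 56/5≈11.2, Food Bank 29/17≈1.71, Blood Drive 47/29≈1.62, Library 37/28≈1.32.
All 5 person-hours of Tree Plant fit (value 56) — 67 remain.
Take all of Food Bank (17 person-hours, value 29) — 50 person-hours left.
Blood Drive: take in full, 29 person-hours for value 47 — 21 left.
21 person-hours left: a 21/28 share of Library gives 37×21/28 = 27.75.
Total value = 159.75.

159.75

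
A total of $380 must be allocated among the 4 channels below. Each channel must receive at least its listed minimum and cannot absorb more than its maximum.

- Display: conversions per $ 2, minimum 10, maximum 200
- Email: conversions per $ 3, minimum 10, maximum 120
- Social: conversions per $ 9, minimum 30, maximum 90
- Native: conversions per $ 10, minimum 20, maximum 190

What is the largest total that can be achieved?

Meeting every minimum uses 10+10+30+20 = 70 $, leaving 310.
Rank by conversions per $: Native 10 > Social 9 > Email 3 > Display 2.
Native takes 170 more to reach its cap of 190 — 140 left.
Give Social 60 more to hit its cap of 90 — 80 left.
Only 80 left; Email takes them to reach 90.
Total = 2×10 + 3×90 + 9×90 + 10×190 = 3000.

3000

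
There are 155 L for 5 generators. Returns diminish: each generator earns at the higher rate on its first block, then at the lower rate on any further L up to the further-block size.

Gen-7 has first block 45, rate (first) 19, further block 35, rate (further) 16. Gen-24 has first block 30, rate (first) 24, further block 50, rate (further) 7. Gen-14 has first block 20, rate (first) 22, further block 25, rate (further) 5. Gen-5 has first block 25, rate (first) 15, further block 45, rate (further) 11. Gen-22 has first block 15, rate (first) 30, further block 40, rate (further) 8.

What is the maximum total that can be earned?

Rank every tier by rate: Gen-22/first 30 > Gen-24/first 24 > Gen-14/first 22 > Gen-7/first 19 > Gen-7/second 16 > Gen-5/first 15 > Gen-5/second 11 > Gen-22/second 8 > Gen-24/second 7 > Gen-14/second 5.
Fill Gen-22 first block (15 at 30) — 140 left.
Gen-24 first at 24: fill all 30 — 110 left.
Fill Gen-14 first block (20 at 22) — 90 left.
Gen-7 first at 19: fill all 45 — 45 left.
Gen-7 second at 16: fill all 35 — 10 left.
Gen-5 first at 15: only 10 left, fill 10.
Total = 30×15 + 24×30 + 22×20 + 19×45 + 16×35 + 15×10 = 3175.

3175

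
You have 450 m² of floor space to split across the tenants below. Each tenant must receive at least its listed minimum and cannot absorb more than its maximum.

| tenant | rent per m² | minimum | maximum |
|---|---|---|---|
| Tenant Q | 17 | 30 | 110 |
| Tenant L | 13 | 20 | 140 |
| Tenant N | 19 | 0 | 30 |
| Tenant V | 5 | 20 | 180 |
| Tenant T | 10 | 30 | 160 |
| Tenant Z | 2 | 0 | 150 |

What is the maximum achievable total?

Meeting every minimum uses 30+20+0+20+30+0 = 100 m², leaving 350.
Rank by rent per m²: Tenant N 19 > Tenant Q 17 > Tenant L 13 > Tenant T 10 > Tenant V 5 > Tenant Z 2.
Tenant N takes 30 more to reach its cap of 30 ; 320 left.
Tenant Q takes 80 more to reach its cap of 110 ; 240 left.
Give Tenant L 120 more to hit its cap of 140 ; 120 left.
Tenant T has room for 130 more but only 120 remain, so it gets 150.
Total = 17×110 + 13×140 + 19×30 + 5×20 + 10×150 = 5860.

5860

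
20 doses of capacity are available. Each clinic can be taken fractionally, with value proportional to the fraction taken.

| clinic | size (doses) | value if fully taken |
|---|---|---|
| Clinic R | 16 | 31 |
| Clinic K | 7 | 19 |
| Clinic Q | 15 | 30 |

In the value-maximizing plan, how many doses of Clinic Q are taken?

Best value per unit of size first: Clinic K 19/7≈2.71, Clinic Q 30/15≈2, Clinic R 31/16≈1.94.
Take all of Clinic K (7 doses, value 19) → 13 doses left.
Only 13 doses remain; take 13/15 of Clinic Q for value 30×13/15 = 26.

13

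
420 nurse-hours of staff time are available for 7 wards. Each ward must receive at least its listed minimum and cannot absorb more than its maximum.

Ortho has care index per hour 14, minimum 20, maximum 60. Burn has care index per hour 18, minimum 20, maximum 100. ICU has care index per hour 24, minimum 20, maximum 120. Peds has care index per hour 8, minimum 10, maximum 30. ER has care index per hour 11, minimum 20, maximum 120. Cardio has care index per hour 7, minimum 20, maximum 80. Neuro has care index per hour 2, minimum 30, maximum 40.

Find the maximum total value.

Meeting every minimum uses 20+20+20+10+20+20+30 = 140 nurse-hours, leaving 280.
Rank by care index per hour: ICU 24 > Burn 18 > Ortho 14 > ER 11 > Peds 8 > Cardio 7 > Neuro 2.
ICU takes 100 more to reach its cap of 120 ; 180 left.
Burn takes 80 more to reach its cap of 100 ; 100 left.
Ortho takes 40 more to reach its cap of 60 ; 60 left.
ER: +60 (room for 100) → 80. Pool exhausted.
Total = 14×60 + 18×100 + 24×120 + 8×10 + 11×80 + 7×20 + 2×30 = 6680.

6680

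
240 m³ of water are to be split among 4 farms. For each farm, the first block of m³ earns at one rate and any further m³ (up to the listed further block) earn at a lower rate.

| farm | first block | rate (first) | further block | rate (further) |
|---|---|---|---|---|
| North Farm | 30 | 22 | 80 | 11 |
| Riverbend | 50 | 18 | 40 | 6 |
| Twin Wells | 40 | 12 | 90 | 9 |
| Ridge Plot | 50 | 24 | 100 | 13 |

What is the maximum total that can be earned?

Order all 8 blocks by rate: Ridge Plot/T1 24 > North Farm/T1 22 > Riverbend/T1 18 > Ridge Plot/T2 13 > Twin Wells/T1 12 > North Farm/T2 11 > Twin Wells/T2 9 > Riverbend/T2 6.
Ridge Plot/T1 (24): +50 ; 190 left.
North Farm T1 at 22: fill all 30 ; 160 left.
Riverbend T1 at 18: fill all 50 ; 110 left.
Fill Ridge Plot T2 block (100 at 13) ; 10 left.
Twin Wells T1 at 12: only 10 left, fill 10.
Total = 24×50 + 22×30 + 18×50 + 13×100 + 12×10 = 4180.

4180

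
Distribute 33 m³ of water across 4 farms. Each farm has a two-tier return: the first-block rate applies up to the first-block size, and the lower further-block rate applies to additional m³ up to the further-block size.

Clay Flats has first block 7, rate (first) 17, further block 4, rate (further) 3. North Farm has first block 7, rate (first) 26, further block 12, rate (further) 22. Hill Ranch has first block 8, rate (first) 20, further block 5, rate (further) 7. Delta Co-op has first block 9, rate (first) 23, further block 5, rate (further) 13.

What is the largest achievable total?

753

Rank every tier by rate: North Farm/T1 26 > Delta Co-op/T1 23 > North Farm/T2 22 > Hill Ranch/T1 20 > Clay Flats/T1 17 > Delta Co-op/T2 13 > Hill Ranch/T2 7 > Clay Flats/T2 3.
North Farm T1 at 26: fill all 7 ; 26 left.
Delta Co-op T1 at 23: fill all 9 ; 17 left.
North Farm T2 at 22: fill all 12 ; 5 left.
5 remain; put them into Hill Ranch T1 at 20.
Total = 26×7 + 23×9 + 22×12 + 20×5 = 753.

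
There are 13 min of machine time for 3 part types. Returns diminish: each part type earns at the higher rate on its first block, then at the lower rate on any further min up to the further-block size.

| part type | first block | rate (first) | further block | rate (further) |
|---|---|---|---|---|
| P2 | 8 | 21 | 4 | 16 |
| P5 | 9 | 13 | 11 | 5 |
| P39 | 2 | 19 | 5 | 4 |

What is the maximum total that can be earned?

254

Order all 6 blocks by rate: P2/T1 21 > P39/T1 19 > P2/T2 16 > P5/T1 13 > P5/T2 5 > P39/T2 4.
Fill P2 T1 block (8 at 21) ; 5 left.
P39 T1 at 19: fill all 2 ; 3 left.
P2 T2 at 16: only 3 left, fill 3.
Total = 21×8 + 19×2 + 16×3 = 254.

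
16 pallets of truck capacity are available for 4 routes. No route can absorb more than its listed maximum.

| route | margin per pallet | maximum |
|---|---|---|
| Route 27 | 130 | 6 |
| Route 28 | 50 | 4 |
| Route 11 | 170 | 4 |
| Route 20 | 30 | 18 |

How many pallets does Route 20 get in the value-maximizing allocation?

2

Highest margin per pallet first: Route 11 170 > Route 27 130 > Route 28 50 > Route 20 30.
Give Route 11 4 to hit its cap of 4 → 12 left.
Route 27: +6 to 6 (cap) → 6 left.
Route 28 takes 4 to reach its cap of 4 → 2 left.
Only 2 left; Route 20 takes them to reach 2.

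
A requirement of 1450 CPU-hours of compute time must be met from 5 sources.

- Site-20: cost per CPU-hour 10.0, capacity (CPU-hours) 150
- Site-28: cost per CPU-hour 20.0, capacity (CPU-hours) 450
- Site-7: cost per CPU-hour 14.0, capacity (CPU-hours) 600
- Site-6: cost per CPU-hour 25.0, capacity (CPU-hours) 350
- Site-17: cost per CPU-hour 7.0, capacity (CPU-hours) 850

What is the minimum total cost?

13750

Fill from the cheapest source first.
Take 850 from Site-17 at 7.0 → need 600 more.
Site-20 at 10.0: take all 150 CPU-hours → 450 still needed.
Site-7 at 14.0: take 450 of its 600 → requirement met.
Site-28, Site-6: unused.
Cost = 850×7.0 + 150×10.0 + 450×14.0 = 13750.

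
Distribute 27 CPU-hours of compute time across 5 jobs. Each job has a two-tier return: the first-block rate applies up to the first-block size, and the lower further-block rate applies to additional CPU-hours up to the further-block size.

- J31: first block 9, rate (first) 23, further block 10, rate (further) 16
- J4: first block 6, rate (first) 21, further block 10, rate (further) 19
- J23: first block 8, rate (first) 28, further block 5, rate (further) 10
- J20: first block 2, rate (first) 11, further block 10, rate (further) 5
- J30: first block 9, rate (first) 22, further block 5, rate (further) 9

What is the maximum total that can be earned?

Order all 10 blocks by rate: J23/tier1 28 > J31/tier1 23 > J30/tier1 22 > J4/tier1 21 > J4/tier2 19 > J31/tier2 16 > J20/tier1 11 > J23/tier2 10 > J30/tier2 9 > J20/tier2 5.
Fill J23 tier1 block (8 at 28) ; 19 left.
Fill J31 tier1 block (9 at 23) ; 10 left.
Fill J30 tier1 block (9 at 22) ; 1 left.
J4 tier1 at 21: only 1 left, fill 1.
Total = 28×8 + 23×9 + 22×9 + 21×1 = 650.

650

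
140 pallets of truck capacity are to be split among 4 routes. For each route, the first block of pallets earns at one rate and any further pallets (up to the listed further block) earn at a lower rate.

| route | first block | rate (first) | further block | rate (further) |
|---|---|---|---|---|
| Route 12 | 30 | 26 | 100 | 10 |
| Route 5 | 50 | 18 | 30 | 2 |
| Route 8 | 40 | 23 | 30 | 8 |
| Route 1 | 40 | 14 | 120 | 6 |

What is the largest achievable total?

Treat each block as its own option and order by rate: Route 12/T1 26 > Route 8/T1 23 > Route 5/T1 18 > Route 1/T1 14 > Route 12/T2 10 > Route 8/T2 8 > Route 1/T2 6 > Route 5/T2 2.
Route 12 T1 at 26: fill all 30 — 110 left.
Fill Route 8 T1 block (40 at 23) — 70 left.
Route 5 T1 at 18: fill all 50 — 20 left.
20 remain; put them into Route 1 T1 at 14.
Total = 26×30 + 23×40 + 18×50 + 14×20 = 2880.

2880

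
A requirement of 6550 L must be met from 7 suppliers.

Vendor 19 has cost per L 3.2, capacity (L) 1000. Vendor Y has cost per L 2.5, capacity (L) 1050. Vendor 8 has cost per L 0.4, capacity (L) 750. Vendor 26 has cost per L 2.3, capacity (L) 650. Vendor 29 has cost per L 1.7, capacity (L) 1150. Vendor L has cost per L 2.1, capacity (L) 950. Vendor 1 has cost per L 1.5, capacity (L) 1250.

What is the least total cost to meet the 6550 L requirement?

Fill from the cheapest supplier first.
Take 750 from Vendor 8 at 0.4 — need 5800 more.
Vendor 1 (1.5): use full 1250 — 4550 L to go.
Vendor 29 (1.7): use full 1150 — 3400 L to go.
Take 950 from Vendor L at 2.1 — need 2450 more.
Take 650 from Vendor 26 at 2.3 — need 1800 more.
Vendor Y (2.5): use full 1050 — 750 L to go.
Vendor 19 (3.2): take the remaining 750 — done.
Cost = 750×0.4 + 1250×1.5 + 1150×1.7 + 950×2.1 + 650×2.3 + 1050×2.5 + 750×3.2 = 12645.

12645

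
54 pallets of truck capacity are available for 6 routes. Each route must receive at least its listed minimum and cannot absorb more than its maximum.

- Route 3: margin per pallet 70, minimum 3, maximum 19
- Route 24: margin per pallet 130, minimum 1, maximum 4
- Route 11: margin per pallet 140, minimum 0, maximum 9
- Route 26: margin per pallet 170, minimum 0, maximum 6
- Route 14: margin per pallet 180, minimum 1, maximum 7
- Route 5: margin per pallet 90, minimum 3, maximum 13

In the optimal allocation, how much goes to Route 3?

Meeting every minimum uses 3+1+0+0+1+3 = 8 pallets, leaving 46.
Order the routes by margin per pallet: Route 14 180 > Route 26 170 > Route 11 140 > Route 24 130 > Route 5 90 > Route 3 70.
Route 14 takes 6 more to reach its cap of 7 → 40 left.
Route 26: +6 to 6 (cap) → 34 left.
Route 11: +9 to 9 (cap) → 25 left.
Give Route 24 3 more to hit its cap of 4 → 22 left.
Route 5 takes 10 more to reach its cap of 13 → 12 left.
Route 3 has room for 16 more but only 12 remain, so it gets 15.

15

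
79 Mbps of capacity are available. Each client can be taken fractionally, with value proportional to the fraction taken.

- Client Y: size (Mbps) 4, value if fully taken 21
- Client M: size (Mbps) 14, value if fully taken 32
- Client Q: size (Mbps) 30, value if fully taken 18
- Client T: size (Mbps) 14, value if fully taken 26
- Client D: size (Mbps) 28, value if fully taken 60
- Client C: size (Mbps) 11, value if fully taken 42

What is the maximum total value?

Best value per unit of size first: Client Y 21/4≈5.25, Client C 42/11≈3.82, Client M 32/14≈2.29, Client D 60/28≈2.14, Client T 26/14≈1.86, Client Q 18/30≈0.6.
All 4 Mbps of Client Y fit (value 21) — 75 remain.
All 11 Mbps of Client C fit (value 42) — 64 remain.
Take all of Client M (14 Mbps, value 32) — 50 Mbps left.
All 28 Mbps of Client D fit (value 60) — 22 remain.
Client T: take in full, 14 Mbps for value 26 — 8 left.
Only 8 Mbps remain; take 8/30 of Client Q for value 18×8/30 = 4.8.
Total value = 185.8.

185.8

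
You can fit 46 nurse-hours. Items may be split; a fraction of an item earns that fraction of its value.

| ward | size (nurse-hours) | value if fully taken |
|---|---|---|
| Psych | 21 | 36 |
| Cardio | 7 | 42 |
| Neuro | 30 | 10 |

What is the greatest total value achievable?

Rank by value-to-size ratio: Cardio 42/7≈6, Psych 36/21≈1.71, Neuro 10/30≈0.333.
Cardio: take in full, 7 nurse-hours for value 42 ; 39 left.
Psych: take in full, 21 nurse-hours for value 36 ; 18 left.
Fill the last 18 nurse-hours with part of Neuro: 18/30 of it earns 6.
Total value = 84.

84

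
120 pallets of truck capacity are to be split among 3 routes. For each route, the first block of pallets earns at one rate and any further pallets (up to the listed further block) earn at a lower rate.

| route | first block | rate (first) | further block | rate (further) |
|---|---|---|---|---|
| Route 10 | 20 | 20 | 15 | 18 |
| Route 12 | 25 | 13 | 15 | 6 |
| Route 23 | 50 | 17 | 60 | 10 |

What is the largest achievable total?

1945

Order all 6 blocks by rate: Route 10/first 20 > Route 10/second 18 > Route 23/first 17 > Route 12/first 13 > Route 23/second 10 > Route 12/second 6.
Fill Route 10 first block (20 at 20) ; 100 left.
Fill Route 10 second block (15 at 18) ; 85 left.
Route 23/first (17): +50 ; 35 left.
Route 12/first (13): +25 ; 10 left.
Route 23/second: +10 of 60 at 10; pool empty.
Total = 20×20 + 18×15 + 17×50 + 13×25 + 10×10 = 1945.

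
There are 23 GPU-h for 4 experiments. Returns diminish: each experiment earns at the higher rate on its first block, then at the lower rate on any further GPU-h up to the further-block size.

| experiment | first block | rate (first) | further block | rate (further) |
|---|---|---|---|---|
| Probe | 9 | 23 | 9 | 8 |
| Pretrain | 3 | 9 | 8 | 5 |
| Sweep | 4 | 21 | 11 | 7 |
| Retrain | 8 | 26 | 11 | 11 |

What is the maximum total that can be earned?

521

Rank every tier by rate: Retrain/tier1 26 > Probe/tier1 23 > Sweep/tier1 21 > Retrain/tier2 11 > Pretrain/tier1 9 > Probe/tier2 8 > Sweep/tier2 7 > Pretrain/tier2 5.
Retrain/tier1 (26): +8 — 15 left.
Probe tier1 at 23: fill all 9 — 6 left.
Fill Sweep tier1 block (4 at 21) — 2 left.
Retrain tier2 at 11: only 2 left, fill 2.
Total = 26×8 + 23×9 + 21×4 + 11×2 = 521.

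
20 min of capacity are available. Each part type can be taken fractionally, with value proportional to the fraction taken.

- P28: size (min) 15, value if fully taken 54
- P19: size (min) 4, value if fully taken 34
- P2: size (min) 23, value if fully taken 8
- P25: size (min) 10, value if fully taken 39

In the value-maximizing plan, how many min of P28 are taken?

Rank by value-to-size ratio: P19 34/4≈8.5, P25 39/10≈3.9, P28 54/15≈3.6, P2 8/23≈0.348.
P19: take in full, 4 min for value 34 ; 16 left.
All 10 min of P25 fit (value 39) ; 6 remain.
Fill the last 6 min with part of P28: 6/15 of it earns 21.6.

6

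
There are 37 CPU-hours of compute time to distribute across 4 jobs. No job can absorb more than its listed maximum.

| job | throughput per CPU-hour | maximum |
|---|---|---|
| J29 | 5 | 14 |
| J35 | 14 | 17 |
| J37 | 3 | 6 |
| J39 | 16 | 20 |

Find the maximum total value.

558

Highest throughput per CPU-hour first: J39 16 > J35 14 > J29 5 > J37 3.
J39: +20 to 20 (cap) — 17 left.
J35 takes 17 to reach its cap of 17 — 0 left.
Total = 14×17 + 16×20 = 558.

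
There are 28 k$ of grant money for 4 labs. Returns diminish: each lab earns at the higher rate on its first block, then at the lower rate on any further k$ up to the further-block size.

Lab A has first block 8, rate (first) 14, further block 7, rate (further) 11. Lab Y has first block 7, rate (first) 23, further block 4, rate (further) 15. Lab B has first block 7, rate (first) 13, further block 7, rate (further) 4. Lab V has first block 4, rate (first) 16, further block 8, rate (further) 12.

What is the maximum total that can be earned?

462

Treat each block as its own option and order by rate: Lab Y/tier1 23 > Lab V/tier1 16 > Lab Y/tier2 15 > Lab A/tier1 14 > Lab B/tier1 13 > Lab V/tier2 12 > Lab A/tier2 11 > Lab B/tier2 4.
Lab Y tier1 at 23: fill all 7 → 21 left.
Lab V/tier1 (16): +4 → 17 left.
Lab Y tier2 at 15: fill all 4 → 13 left.
Lab A/tier1 (14): +8 → 5 left.
5 remain; put them into Lab B tier1 at 13.
Total = 23×7 + 16×4 + 15×4 + 14×8 + 13×5 = 462.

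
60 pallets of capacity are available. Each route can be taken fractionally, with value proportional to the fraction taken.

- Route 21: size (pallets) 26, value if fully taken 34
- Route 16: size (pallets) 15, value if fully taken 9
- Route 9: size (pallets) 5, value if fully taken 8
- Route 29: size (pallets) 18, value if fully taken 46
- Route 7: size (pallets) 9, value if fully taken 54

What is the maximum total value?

Best value per unit of size first: Route 7 54/9≈6, Route 29 46/18≈2.56, Route 9 8/5≈1.6, Route 21 34/26≈1.31, Route 16 9/15≈0.6.
Take all of Route 7 (9 pallets, value 54) ; 51 pallets left.
Take all of Route 29 (18 pallets, value 46) ; 33 pallets left.
Take all of Route 9 (5 pallets, value 8) ; 28 pallets left.
Take all of Route 21 (26 pallets, value 34) ; 2 pallets left.
Fill the last 2 pallets with part of Route 16: 2/15 of it earns 1.2.
Total value = 143.2.

143.2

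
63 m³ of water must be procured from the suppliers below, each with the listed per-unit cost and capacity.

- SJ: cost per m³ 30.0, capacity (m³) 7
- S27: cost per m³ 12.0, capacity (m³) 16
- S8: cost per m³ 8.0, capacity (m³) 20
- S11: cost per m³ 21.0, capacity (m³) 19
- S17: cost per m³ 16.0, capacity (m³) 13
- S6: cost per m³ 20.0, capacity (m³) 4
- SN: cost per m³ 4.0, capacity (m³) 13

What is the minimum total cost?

632

Fill from the cheapest supplier first.
SN (4.0): use full 13 ; 50 m³ to go.
Take 20 from S8 at 8.0 ; need 30 more.
S27 (12.0): use full 16 ; 14 m³ to go.
S17 at 16.0: take all 13 m³ ; 1 still needed.
S6 (20.0): take the remaining 1 ; done.
S11, SJ: unused.
Cost = 13×4.0 + 20×8.0 + 16×12.0 + 13×16.0 + 1×20.0 = 632.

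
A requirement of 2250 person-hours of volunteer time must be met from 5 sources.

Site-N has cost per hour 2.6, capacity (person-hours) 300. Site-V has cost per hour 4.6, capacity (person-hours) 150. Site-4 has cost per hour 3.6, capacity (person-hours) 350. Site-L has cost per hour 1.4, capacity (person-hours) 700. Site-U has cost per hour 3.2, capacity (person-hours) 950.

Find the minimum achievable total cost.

Use sources in increasing cost order.
Site-L at 1.4: take all 700 person-hours → 1550 still needed.
Site-N (2.6): use full 300 → 1250 person-hours to go.
Site-U (3.2): use full 950 → 300 person-hours to go.
Site-4 at 3.6: take 300 of its 350 → requirement met.
Site-V: unused.
Cost = 700×1.4 + 300×2.6 + 950×3.2 + 300×3.6 = 5880.

5880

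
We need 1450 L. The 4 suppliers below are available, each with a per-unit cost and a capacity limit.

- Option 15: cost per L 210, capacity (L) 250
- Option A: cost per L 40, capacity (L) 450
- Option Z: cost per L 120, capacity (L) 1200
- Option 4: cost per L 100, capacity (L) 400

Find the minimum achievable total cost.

130000

Use suppliers in increasing cost order.
Take 450 from Option A at 40 → need 1000 more.
Option 4 (100): use full 400 → 600 L to go.
Option Z at 120: take 600 of its 1200 → requirement met.
Option 15: unused.
Cost = 450×40 + 400×100 + 600×120 = 130000.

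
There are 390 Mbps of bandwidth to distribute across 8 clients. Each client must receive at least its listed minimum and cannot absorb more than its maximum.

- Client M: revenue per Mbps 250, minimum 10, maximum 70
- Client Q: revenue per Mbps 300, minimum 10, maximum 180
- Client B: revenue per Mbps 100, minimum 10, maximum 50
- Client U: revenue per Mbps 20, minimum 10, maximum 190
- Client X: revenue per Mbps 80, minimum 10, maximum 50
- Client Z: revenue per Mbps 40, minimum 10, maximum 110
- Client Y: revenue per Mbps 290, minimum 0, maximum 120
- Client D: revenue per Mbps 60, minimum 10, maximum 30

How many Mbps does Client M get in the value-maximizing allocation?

40

Meeting every minimum uses 10+10+10+10+10+10+0+10 = 70 Mbps, leaving 320.
Highest revenue per Mbps first: Client Q 300 > Client Y 290 > Client M 250 > Client B 100 > Client X 80 > Client D 60 > Client Z 40 > Client U 20.
Client Q: +170 to 180 (cap) → 150 left.
Client Y takes 120 more to reach its cap of 120 → 30 left.
Client M has room for 60 more but only 30 remain, so it gets 40.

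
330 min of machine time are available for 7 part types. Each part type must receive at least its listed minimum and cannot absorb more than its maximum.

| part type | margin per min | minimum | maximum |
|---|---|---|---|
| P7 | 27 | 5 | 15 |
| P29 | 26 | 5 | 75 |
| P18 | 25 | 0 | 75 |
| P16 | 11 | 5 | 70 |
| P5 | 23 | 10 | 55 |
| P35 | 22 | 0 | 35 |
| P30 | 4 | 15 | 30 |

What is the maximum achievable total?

Meeting every minimum uses 5+5+0+5+10+0+15 = 40 min, leaving 290.
Highest margin per min first: P7 27 > P29 26 > P18 25 > P5 23 > P35 22 > P16 11 > P30 4.
Give P7 10 more to hit its cap of 15 — 280 left.
Give P29 70 more to hit its cap of 75 — 210 left.
P18: +75 to 75 (cap) — 135 left.
P5 takes 45 more to reach its cap of 55 — 90 left.
Give P35 35 more to hit its cap of 35 — 55 left.
P16 has room for 65 more but only 55 remain, so it gets 60.
Total = 27×15 + 26×75 + 25×75 + 11×60 + 23×55 + 22×35 + 4×15 = 6985.

6985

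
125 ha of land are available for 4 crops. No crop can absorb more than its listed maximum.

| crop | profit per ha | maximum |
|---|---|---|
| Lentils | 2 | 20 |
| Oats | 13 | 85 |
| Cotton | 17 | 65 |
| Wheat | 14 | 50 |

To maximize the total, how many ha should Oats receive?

10

Rank by profit per ha: Cotton 17 > Wheat 14 > Oats 13 > Lentils 2.
Give Cotton 65 to hit its cap of 65 → 60 left.
Wheat takes 50 to reach its cap of 50 → 10 left.
Oats has room for 85 but only 10 remain, so it gets 10.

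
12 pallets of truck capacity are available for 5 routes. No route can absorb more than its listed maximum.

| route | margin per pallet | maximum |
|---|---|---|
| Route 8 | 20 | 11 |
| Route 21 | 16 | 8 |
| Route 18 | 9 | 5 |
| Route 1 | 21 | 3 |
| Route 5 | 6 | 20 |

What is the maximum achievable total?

243

Highest margin per pallet first: Route 1 21 > Route 8 20 > Route 21 16 > Route 18 9 > Route 5 6.
Route 1 takes 3 to reach its cap of 3 → 9 left.
Route 8: +9 (room for 11) → 9. Pool exhausted.
Total = 20×9 + 21×3 = 243.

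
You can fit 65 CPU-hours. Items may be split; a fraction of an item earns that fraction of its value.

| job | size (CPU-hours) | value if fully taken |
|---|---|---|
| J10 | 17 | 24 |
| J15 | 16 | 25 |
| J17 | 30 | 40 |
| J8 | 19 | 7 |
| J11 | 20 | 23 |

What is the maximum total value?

91.3

Sort by value density: J15 25/16≈1.56, J10 24/17≈1.41, J17 40/30≈1.33, J11 23/20≈1.15, J8 7/19≈0.368.
Take all of J15 (16 CPU-hours, value 25) → 49 CPU-hours left.
Take all of J10 (17 CPU-hours, value 24) → 32 CPU-hours left.
J17: take in full, 30 CPU-hours for value 40 → 2 left.
Fill the last 2 CPU-hours with part of J11: 2/20 of it earns 2.3.
Total value = 91.3.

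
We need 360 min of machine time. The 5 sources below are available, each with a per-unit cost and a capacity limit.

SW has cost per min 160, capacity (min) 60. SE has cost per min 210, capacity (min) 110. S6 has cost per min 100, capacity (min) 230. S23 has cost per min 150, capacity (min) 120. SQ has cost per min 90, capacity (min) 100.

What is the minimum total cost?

Fill from the cheapest source first.
SQ at 90: take all 100 min ; 260 still needed.
S6 (100): use full 230 ; 30 min to go.
S23 (150): take the remaining 30 ; done.
SW, SE: unused.
Cost = 100×90 + 230×100 + 30×150 = 36500.

36500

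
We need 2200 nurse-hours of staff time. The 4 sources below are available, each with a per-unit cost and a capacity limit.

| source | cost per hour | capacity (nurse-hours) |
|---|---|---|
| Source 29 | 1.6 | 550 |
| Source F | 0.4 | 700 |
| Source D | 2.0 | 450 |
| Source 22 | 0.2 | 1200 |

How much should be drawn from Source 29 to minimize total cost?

300

Use sources in increasing cost order.
Source 22 at 0.2: take all 1200 nurse-hours ; 1000 still needed.
Take 700 from Source F at 0.4 ; need 300 more.
Source 29 at 1.6: take 300 of its 550 ; requirement met.
Source D: unused.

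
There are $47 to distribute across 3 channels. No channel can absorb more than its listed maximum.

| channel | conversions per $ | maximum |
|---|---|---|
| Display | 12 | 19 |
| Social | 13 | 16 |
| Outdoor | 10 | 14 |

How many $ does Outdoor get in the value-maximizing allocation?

Rank by conversions per $: Social 13 > Display 12 > Outdoor 10.
Give Social 16 to hit its cap of 16 ; 31 left.
Display: +19 to 19 (cap) ; 12 left.
Outdoor: +12 (room for 14) → 12. Pool exhausted.

12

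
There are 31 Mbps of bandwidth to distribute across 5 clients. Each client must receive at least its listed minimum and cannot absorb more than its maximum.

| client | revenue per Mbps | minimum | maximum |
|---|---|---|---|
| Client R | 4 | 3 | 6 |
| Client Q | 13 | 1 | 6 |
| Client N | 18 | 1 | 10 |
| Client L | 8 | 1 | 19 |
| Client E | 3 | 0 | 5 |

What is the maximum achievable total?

Meeting every minimum uses 3+1+1+1+0 = 6 Mbps, leaving 25.
Highest revenue per Mbps first: Client N 18 > Client Q 13 > Client L 8 > Client R 4 > Client E 3.
Give Client N 9 more to hit its cap of 10 → 16 left.
Client Q: +5 to 6 (cap) → 11 left.
Client L has room for 18 more but only 11 remain, so it gets 12.
Total = 4×3 + 13×6 + 18×10 + 8×12 = 366.

366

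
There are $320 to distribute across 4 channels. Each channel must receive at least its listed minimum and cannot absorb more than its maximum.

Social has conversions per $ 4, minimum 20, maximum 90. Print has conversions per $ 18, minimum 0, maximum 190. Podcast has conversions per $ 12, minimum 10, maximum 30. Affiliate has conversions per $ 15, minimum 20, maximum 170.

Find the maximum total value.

5120

Meeting every minimum uses 20+0+10+20 = 50 $, leaving 270.
Rank by conversions per $: Print 18 > Affiliate 15 > Podcast 12 > Social 4.
Print takes 190 more to reach its cap of 190 ; 80 left.
Affiliate: +80 (room for 150) → 100. Pool exhausted.
Total = 4×20 + 18×190 + 12×10 + 15×100 = 5120.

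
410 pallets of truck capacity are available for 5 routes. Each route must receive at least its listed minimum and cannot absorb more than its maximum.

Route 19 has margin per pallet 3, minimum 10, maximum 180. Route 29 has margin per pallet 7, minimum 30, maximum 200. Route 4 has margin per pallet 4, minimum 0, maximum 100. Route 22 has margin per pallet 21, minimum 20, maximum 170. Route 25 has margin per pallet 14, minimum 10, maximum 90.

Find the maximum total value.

Meeting every minimum uses 10+30+0+20+10 = 70 pallets, leaving 340.
Order the routes by margin per pallet: Route 22 21 > Route 25 14 > Route 29 7 > Route 4 4 > Route 19 3.
Route 22 takes 150 more to reach its cap of 170 → 190 left.
Route 25 takes 80 more to reach its cap of 90 → 110 left.
Route 29 has room for 170 more but only 110 remain, so it gets 140.
Total = 3×10 + 7×140 + 21×170 + 14×90 = 5840.

5840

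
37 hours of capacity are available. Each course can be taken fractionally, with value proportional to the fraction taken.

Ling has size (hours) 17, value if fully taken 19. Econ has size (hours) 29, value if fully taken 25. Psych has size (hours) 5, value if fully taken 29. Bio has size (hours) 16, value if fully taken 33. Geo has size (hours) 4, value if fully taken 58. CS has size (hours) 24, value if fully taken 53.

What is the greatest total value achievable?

Rank by value-to-size ratio: Geo 58/4≈14.5, Psych 29/5≈5.8, CS 53/24≈2.21, Bio 33/16≈2.06, Ling 19/17≈1.12, Econ 25/29≈0.862.
Take all of Geo (4 hours, value 58) — 33 hours left.
Psych: take in full, 5 hours for value 29 — 28 left.
CS: take in full, 24 hours for value 53 — 4 left.
Only 4 hours remain; take 4/16 of Bio for value 33×4/16 = 8.25.
Total value = 148.25.

148.25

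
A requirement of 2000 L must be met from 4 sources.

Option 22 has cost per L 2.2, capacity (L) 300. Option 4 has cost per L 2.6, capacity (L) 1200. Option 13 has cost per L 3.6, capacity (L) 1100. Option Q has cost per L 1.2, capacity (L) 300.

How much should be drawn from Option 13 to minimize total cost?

200

Cheapest first:
Take 300 from Option Q at 1.2 ; need 1700 more.
Take 300 from Option 22 at 2.2 ; need 1400 more.
Option 4 at 2.6: take all 1200 L ; 200 still needed.
Option 13 (3.6): take the remaining 200 ; done.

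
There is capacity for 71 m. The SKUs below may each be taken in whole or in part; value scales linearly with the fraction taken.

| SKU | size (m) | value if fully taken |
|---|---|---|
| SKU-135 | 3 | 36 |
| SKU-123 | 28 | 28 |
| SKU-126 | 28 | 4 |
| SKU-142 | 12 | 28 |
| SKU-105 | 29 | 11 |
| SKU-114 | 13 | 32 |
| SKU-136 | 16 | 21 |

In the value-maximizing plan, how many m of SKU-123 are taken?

27

Sort by value density: SKU-135 36/3≈12, SKU-114 32/13≈2.46, SKU-142 28/12≈2.33, SKU-136 21/16≈1.31, SKU-123 28/28≈1, SKU-105 11/29≈0.379, SKU-126 4/28≈0.143.
All 3 m of SKU-135 fit (value 36) ; 68 remain.
All 13 m of SKU-114 fit (value 32) ; 55 remain.
Take all of SKU-142 (12 m, value 28) ; 43 m left.
SKU-136: take in full, 16 m for value 21 ; 27 left.
27 m left: a 27/28 share of SKU-123 gives 28×27/28 = 27.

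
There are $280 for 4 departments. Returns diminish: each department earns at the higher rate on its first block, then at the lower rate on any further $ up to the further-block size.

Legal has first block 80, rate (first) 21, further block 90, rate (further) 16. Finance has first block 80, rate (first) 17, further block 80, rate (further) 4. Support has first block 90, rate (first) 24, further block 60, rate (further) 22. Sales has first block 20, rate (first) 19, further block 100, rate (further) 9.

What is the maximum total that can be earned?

6050

Treat each block as its own option and order by rate: Support/T1 24 > Support/T2 22 > Legal/T1 21 > Sales/T1 19 > Finance/T1 17 > Legal/T2 16 > Sales/T2 9 > Finance/T2 4.
Support T1 at 24: fill all 90 — 190 left.
Fill Support T2 block (60 at 22) — 130 left.
Fill Legal T1 block (80 at 21) — 50 left.
Sales T1 at 19: fill all 20 — 30 left.
Finance T1 at 17: only 30 left, fill 30.
Total = 24×90 + 22×60 + 21×80 + 19×20 + 17×30 = 6050.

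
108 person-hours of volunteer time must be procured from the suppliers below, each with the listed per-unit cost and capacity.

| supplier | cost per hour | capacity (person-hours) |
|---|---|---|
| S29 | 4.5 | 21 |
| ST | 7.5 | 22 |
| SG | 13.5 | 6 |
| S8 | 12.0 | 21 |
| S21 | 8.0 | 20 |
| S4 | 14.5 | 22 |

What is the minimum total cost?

1013.5

Fill from the cheapest supplier first.
S29 (4.5): use full 21 — 87 person-hours to go.
Take 22 from ST at 7.5 — need 65 more.
Take 20 from S21 at 8.0 — need 45 more.
S8 at 12.0: take all 21 person-hours — 24 still needed.
Take 6 from SG at 13.5 — need 18 more.
S4 at 14.5: take 18 of its 22 — requirement met.
Cost = 21×4.5 + 22×7.5 + 20×8.0 + 21×12.0 + 6×13.5 + 18×14.5 = 1013.5.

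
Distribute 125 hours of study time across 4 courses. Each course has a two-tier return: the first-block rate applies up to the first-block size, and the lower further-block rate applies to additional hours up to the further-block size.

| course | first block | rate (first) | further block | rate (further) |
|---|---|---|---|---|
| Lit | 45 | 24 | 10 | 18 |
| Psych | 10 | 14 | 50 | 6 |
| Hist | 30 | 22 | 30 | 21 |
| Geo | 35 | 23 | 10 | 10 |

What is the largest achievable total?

Treat each block as its own option and order by rate: Lit/T1 24 > Geo/T1 23 > Hist/T1 22 > Hist/T2 21 > Lit/T2 18 > Psych/T1 14 > Geo/T2 10 > Psych/T2 6.
Lit/T1 (24): +45 — 80 left.
Fill Geo T1 block (35 at 23) — 45 left.
Hist T1 at 22: fill all 30 — 15 left.
Hist T2 at 21: only 15 left, fill 15.
Total = 24×45 + 23×35 + 22×30 + 21×15 = 2860.

2860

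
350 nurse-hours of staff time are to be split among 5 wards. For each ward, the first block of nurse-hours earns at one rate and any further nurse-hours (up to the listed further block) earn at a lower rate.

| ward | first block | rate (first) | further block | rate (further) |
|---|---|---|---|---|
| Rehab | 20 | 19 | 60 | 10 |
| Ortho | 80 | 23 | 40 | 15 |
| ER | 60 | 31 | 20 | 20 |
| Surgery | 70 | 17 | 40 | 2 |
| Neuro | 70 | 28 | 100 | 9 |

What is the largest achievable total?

Order all 10 blocks by rate: ER/tier1 31 > Neuro/tier1 28 > Ortho/tier1 23 > ER/tier2 20 > Rehab/tier1 19 > Surgery/tier1 17 > Ortho/tier2 15 > Rehab/tier2 10 > Neuro/tier2 9 > Surgery/tier2 2.
Fill ER tier1 block (60 at 31) → 290 left.
Neuro/tier1 (28): +70 → 220 left.
Ortho/tier1 (23): +80 → 140 left.
Fill ER tier2 block (20 at 20) → 120 left.
Rehab/tier1 (19): +20 → 100 left.
Surgery tier1 at 17: fill all 70 → 30 left.
Ortho tier2 at 15: only 30 left, fill 30.
Total = 31×60 + 28×70 + 23×80 + 20×20 + 19×20 + 17×70 + 15×30 = 8080.

8080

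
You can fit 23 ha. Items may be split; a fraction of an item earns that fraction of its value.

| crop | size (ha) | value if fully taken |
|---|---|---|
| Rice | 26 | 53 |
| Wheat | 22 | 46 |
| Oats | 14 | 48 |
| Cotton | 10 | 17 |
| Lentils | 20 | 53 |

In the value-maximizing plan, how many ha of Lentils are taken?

Rank by value-to-size ratio: Oats 48/14≈3.43, Lentils 53/20≈2.65, Wheat 46/22≈2.09, Rice 53/26≈2.04, Cotton 17/10≈1.7.
All 14 ha of Oats fit (value 48) — 9 remain.
Fill the last 9 ha with part of Lentils: 9/20 of it earns 23.85.

9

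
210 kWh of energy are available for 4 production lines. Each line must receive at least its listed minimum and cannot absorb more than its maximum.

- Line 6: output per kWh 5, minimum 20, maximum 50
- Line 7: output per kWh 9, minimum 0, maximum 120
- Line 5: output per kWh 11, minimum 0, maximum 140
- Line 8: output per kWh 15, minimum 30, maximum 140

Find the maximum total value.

Meeting every minimum uses 20+0+0+30 = 50 kWh, leaving 160.
Order the production lines by output per kWh: Line 8 15 > Line 5 11 > Line 7 9 > Line 6 5.
Line 8: +110 to 140 (cap) → 50 left.
Only 50 left; Line 5 takes them to reach 50.
Total = 5×20 + 11×50 + 15×140 = 2750.

2750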